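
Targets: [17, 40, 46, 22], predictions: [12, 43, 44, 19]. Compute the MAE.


Absolute errors: |17-12|=5, |40-43|=3, |46-44|=2, |22-19|=3
Sum = 13
MAE = 13/4 = 13/4

13/4


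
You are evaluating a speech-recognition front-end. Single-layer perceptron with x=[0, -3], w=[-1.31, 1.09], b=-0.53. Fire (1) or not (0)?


z = (0)·(-1.31) + (-3)·(1.09) - 0.53
  = -3.8
step(z) = 0 (z<0)

0


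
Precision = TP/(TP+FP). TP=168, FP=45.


Precision = TP/(TP+FP)
= 168/(168+45)
= 168/213 = 78.87%

78.87%


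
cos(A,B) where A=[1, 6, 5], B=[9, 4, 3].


A·B = 1·9 + 6·4 + 5·3 = 48
‖A‖ = √62 = 7.874, ‖B‖ = √106 = 10.2956
cos = 48/(√62·√106) = 48/√6572 = 0.5921

0.5921


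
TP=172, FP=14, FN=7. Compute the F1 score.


Precision = 172/186 = 0.9247
Recall = 172/179 = 0.9609
F1 = 2·P·R/(P+R) = 2·TP/(2·TP+FP+FN) = 344/(344+14+7) = 344/365 = 0.9425

0.9425


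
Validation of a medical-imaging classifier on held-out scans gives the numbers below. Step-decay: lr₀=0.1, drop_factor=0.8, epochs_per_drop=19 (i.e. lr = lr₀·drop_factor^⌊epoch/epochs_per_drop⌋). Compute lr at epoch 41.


n_drops = ⌊41/19⌋ = 2
lr = 0.1·0.8^2 = 0.1·0.64 = 0.064

0.064


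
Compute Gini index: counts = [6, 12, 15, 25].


Probabilities: [6/58, 12/58, 15/58, 25/58] ≈ [0.1034, 0.2069, 0.2586, 0.431]
Σpᵢ² = (36 + 144 + 225 + 625)/58² = 1030/3364
Gini = 1 - Σpᵢ² = 1 - 1030/3364 = 0.6938

0.6938


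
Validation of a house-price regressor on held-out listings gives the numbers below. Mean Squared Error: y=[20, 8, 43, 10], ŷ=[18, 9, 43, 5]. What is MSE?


Squared errors: (20-18)²=4, (8-9)²=1, (43-43)²=0, (10-5)²=25
Sum = 30
MSE = 30/4 = 15/2

15/2


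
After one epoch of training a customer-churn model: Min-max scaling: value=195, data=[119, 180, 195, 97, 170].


min=97, max=195
(195-97)/(195-97) = 98/98 = 1.0

1.0


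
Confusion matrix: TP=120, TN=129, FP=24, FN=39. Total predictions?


Total = TP + TN + FP + FN
= 120 + 129 + 24 + 39
= 312
(Predicted positive: 144, predicted negative: 168)

312


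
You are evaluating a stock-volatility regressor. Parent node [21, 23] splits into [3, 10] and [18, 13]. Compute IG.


Parent = [21, 23], H_parent = 0.9985
H_left = 0.7793 (n=13), H_right = 0.9812 (n=31)
H_children = (13/44)·0.7793 + (31/44)·0.9812 = 0.9215
IG = 0.9985 - 0.9215 = 0.077

0.077


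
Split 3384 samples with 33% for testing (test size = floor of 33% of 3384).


Test = ⌊3384·33/100⌋ = 1116
Train = 3384 - 1116 = 2268

Train: 2268, Test: 1116


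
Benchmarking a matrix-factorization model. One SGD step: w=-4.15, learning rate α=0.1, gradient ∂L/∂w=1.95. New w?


w_new = w - α·∇
= -4.15 - 0.1·1.95
= -4.15 - 0.195
= -4.345

-4.345


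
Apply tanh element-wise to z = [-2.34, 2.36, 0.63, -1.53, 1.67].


tanh(-2.34) = -0.9816
tanh(2.36) = 0.9823
tanh(0.63) = 0.5581
tanh(-1.53) = -0.9104
tanh(1.67) = 0.9316
result = [-0.9816, 0.9823, 0.5581, -0.9104, 0.9316]

[-0.9816, 0.9823, 0.5581, -0.9104, 0.9316]


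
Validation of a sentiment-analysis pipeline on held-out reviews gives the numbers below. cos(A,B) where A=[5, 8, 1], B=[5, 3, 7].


A·B = 5·5 + 8·3 + 1·7 = 56
‖A‖ = √90 = 9.4868, ‖B‖ = √83 = 9.1104
cos = 56/(√90·√83) = 56/√7470 = 0.6479

0.6479


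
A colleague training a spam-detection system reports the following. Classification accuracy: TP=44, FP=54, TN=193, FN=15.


Accuracy = (TP+TN)/(TP+TN+FP+FN)
= (44+193)/(306)
= 237/306 = 77.45%

77.45%


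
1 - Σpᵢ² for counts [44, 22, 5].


Probabilities: [44/71, 22/71, 5/71] ≈ [0.6197, 0.3099, 0.0704]
Σpᵢ² = (1936 + 484 + 25)/71² = 2445/5041
Gini = 1 - Σpᵢ² = 1 - 2445/5041 = 0.515

0.515


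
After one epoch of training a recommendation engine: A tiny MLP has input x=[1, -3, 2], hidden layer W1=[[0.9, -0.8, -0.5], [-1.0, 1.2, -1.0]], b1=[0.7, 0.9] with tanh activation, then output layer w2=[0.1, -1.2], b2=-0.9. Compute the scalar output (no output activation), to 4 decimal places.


z1[0] = (0.9)·(1) + (-0.8)·(-3) + (-0.5)·(2) + 0.7 = 3.0
z1[1] = (-1.0)·(1) + (1.2)·(-3) + (-1.0)·(2) + 0.9 = -5.7
h = tanh(z1) = [0.9951, -1.0]
output = (0.1)·(0.9951) + (-1.2)·(-1.0) - 0.9 = 0.3995

0.3995


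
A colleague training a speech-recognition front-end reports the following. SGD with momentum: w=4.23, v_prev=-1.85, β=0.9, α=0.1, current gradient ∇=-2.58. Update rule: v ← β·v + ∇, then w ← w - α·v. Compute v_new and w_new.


v_new = 0.9·-1.85 - 2.58 = -1.665 - 2.58 = -4.245
w_new = 4.23 - 0.1·-4.245 = 4.23 + 0.4245 = 4.6545

v_new=-4.245, w_new=4.6545


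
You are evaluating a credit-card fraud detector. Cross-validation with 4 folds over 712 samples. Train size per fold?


Fold size = 712/4 = 178
Training per fold = 712 - 178 = 534

534


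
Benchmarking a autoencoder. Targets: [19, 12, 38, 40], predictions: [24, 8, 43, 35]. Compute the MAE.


Absolute errors: |19-24|=5, |12-8|=4, |38-43|=5, |40-35|=5
Sum = 19
MAE = 19/4 = 19/4

19/4


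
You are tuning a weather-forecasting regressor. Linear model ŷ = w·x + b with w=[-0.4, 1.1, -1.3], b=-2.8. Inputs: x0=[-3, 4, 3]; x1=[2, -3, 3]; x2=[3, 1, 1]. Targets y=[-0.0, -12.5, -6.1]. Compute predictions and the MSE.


ŷ0 = (-0.4)·(-3) + (1.1)·(4) + (-1.3)·(3) - 2.8 = -1.1
ŷ1 = (-0.4)·(2) + (1.1)·(-3) + (-1.3)·(3) - 2.8 = -10.8
ŷ2 = (-0.4)·(3) + (1.1)·(1) + (-1.3)·(1) - 2.8 = -4.2
errors² = [1.21, 2.89, 3.61]
MSE = 7.7100/3 = 2.57

2.57


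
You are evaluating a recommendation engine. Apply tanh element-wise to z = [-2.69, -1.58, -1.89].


tanh(-2.69) = -0.9908
tanh(-1.58) = -0.9186
tanh(-1.89) = -0.9554
result = [-0.9908, -0.9186, -0.9554]

[-0.9908, -0.9186, -0.9554]


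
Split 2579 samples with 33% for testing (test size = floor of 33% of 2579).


Test = ⌊2579·33/100⌋ = 851
Train = 2579 - 851 = 1728

Train: 1728, Test: 851


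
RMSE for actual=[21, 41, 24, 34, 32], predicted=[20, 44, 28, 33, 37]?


MSE = 52/5 = 10.4
RMSE = √(52/5) = 3.2249

3.2249


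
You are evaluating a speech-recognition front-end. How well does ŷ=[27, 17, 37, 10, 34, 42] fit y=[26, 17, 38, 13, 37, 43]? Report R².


ȳ = 29
SS_res = Σ(y-ŷ)² = 21
SS_tot = Σ(y-ȳ)² = 750
R² = 1 - SS_res/SS_tot = 1 - 0.028 = 0.972

0.972


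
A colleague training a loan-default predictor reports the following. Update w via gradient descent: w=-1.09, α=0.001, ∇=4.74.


w_new = w - α·∇
= -1.09 - 0.001·4.74
= -1.09 - 0.00474
= -1.09474

-1.09474


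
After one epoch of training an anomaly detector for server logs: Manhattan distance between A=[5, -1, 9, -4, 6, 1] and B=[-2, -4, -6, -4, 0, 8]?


d = |5+ 2| + |-1+ 4| + |9+ 6| + |-4+ 4| + |6-0| + |1-8|
  = 7 + 3 + 15 + 0 + 6 + 7
  = 38

38


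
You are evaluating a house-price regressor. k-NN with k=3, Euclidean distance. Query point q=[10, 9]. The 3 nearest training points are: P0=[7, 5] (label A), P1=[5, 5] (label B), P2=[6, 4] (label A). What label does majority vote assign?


d(q,P0) = 5.0  (label A)
d(q,P1) = 6.4031  (label B)
d(q,P2) = 6.4031  (label A)
Votes: A=2, B=1
Majority → A

A


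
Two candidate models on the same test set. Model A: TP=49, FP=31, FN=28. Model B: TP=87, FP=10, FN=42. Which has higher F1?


Model A: P=49/80=0.6125, R=49/77=0.6364, F1=2PR/(P+R)=2TP/(2TP+FP+FN)=98/157=0.6242
Model B: P=87/97=0.8969, R=87/129=0.6744, F1=2PR/(P+R)=2TP/(2TP+FP+FN)=174/226=0.7699
0.6242 < 0.7699 → Model B

Model B


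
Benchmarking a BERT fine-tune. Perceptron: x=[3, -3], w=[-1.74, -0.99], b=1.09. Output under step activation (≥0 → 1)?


z = (3)·(-1.74) + (-3)·(-0.99) + 1.09
  = -1.16
step(z) = 0 (z<0)

0


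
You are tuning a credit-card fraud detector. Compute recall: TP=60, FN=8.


Recall = TP/(TP+FN)
= 60/(60+8)
= 60/68 = 88.24%

88.24%


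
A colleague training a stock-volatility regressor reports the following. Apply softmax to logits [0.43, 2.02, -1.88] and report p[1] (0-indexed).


Exponentials: e^0.43=1.5373, e^2.02=7.5383, e^-1.88=0.1526
Sum = 9.2282
Softmax = [0.1666, 0.8169, 0.0165]
p[1] = 7.5383/9.2282 = 0.8169

0.8169


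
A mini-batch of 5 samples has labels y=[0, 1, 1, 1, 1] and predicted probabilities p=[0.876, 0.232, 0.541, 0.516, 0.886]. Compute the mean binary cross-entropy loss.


L[0] = -ln(1-0.876) = -ln(0.124) = 2.0875
L[1] = -ln(0.232) = 1.461
L[2] = -ln(0.541) = 0.6143
L[3] = -ln(0.516) = 0.6616
L[4] = -ln(0.886) = 0.121
mean = (2.0875 + 1.461 + 0.6143 + 0.6616 + 0.121)/5 = 0.9891

0.9891


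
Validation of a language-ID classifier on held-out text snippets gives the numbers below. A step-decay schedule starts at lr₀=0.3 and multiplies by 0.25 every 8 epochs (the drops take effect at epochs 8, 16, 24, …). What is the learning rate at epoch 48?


n_drops = ⌊48/8⌋ = 6
lr = 0.3·0.25^6 = 0.3·0.000244140625 = 0.0000732421875

0.0000732421875


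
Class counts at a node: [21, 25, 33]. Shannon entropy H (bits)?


Probabilities: [21/79, 25/79, 33/79] ≈ [0.2658, 0.3165, 0.4177]
H = -((21/79)·log₂(21/79) + (25/79)·log₂(25/79) + (33/79)·log₂(33/79))
  = 1.5595 bits

1.5595 bits


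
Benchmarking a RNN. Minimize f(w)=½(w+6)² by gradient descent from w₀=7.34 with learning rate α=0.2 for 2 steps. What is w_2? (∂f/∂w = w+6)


step 1: grad = 7.34+6 = 13.34; w = 7.34 - 0.2·(13.34) = 4.672
step 2: grad = 4.672+6 = 10.672; w = 4.672 - 0.2·(10.672) = 2.5376

2.5376


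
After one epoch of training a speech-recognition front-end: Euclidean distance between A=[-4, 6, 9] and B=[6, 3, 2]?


d = √((-4-6)² + (6-3)² + (9-2)²)
  = √(100 + 9 + 49)
  = √158 = 12.5698

12.5698


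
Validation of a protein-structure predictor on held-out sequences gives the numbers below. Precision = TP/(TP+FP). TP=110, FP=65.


Precision = TP/(TP+FP)
= 110/(110+65)
= 110/175 = 62.86%

62.86%


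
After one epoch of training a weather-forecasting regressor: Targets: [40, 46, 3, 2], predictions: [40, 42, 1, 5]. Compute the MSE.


Squared errors: (40-40)²=0, (46-42)²=16, (3-1)²=4, (2-5)²=9
Sum = 29
MSE = 29/4 = 29/4

29/4


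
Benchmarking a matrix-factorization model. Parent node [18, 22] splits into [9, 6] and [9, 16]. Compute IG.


Parent = [18, 22], H_parent = 0.9928
H_left = 0.971 (n=15), H_right = 0.9427 (n=25)
H_children = (15/40)·0.971 + (25/40)·0.9427 = 0.9533
IG = 0.9928 - 0.9533 = 0.0395

0.0395


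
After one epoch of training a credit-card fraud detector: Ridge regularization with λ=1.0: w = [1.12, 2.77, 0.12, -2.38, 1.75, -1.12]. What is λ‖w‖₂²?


‖w‖₂² = (1.12)² + (2.77)² + (0.12)² + (-2.38)² + (1.75)² + (-1.12)²
     = 1.2544 + 7.6729 + 0.0144 + 5.6644 + 3.0625 + 1.2544
     = 18.923
λ·‖w‖₂² = 1.0·18.923 = 18.923

18.923


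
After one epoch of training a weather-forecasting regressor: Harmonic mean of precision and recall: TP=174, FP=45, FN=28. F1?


Precision = 174/219 = 0.7945
Recall = 174/202 = 0.8614
F1 = 2·P·R/(P+R) = 2·TP/(2·TP+FP+FN) = 348/(348+45+28) = 348/421 = 0.8266

0.8266


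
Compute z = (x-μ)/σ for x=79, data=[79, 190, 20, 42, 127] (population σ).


μ = 91.6, σ = 61.1248
z = (79 - 91.6)/61.1248 = -0.2061

-0.2061


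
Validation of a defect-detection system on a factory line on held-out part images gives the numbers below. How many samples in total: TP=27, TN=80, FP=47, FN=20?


Total = TP + TN + FP + FN
= 27 + 80 + 47 + 20
= 174
(Predicted positive: 74, predicted negative: 100)

174


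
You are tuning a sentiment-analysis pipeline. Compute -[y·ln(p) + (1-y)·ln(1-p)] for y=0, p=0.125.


BCE = -[y·ln(p) + (1-y)·ln(1-p)]
= -0 - 1·ln(1-0.125)
= -ln(0.875) = 0.1335

0.1335


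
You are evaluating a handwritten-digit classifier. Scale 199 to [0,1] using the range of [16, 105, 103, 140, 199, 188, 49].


min=16, max=199
(199-16)/(199-16) = 183/183 = 1.0

1.0


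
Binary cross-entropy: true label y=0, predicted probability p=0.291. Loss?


BCE = -[y·ln(p) + (1-y)·ln(1-p)]
= -0 - 1·ln(1-0.291)
= -ln(0.709) = 0.3439

0.3439


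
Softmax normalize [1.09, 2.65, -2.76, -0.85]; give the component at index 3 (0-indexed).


Exponentials: e^1.09=2.9743, e^2.65=14.154, e^-2.76=0.0633, e^-0.85=0.4274
Sum = 17.619
Softmax = [0.1688, 0.8033, 0.0036, 0.0243]
p[3] = 0.4274/17.619 = 0.0243

0.0243


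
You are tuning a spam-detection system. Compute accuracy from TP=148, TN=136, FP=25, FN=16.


Accuracy = (TP+TN)/(TP+TN+FP+FN)
= (148+136)/(325)
= 284/325 = 87.38%

87.38%


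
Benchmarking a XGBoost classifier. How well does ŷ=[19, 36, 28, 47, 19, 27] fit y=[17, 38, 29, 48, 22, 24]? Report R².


ȳ = 29.6667
SS_res = Σ(y-ŷ)² = 28
SS_tot = Σ(y-ȳ)² = 657.33
R² = 1 - SS_res/SS_tot = 1 - 0.0426 = 0.9574

0.9574


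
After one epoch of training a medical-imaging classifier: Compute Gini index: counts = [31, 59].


Probabilities: [31/90, 59/90] ≈ [0.3444, 0.6556]
Σpᵢ² = (961 + 3481)/90² = 4442/8100
Gini = 1 - Σpᵢ² = 1 - 4442/8100 = 0.4516

0.4516


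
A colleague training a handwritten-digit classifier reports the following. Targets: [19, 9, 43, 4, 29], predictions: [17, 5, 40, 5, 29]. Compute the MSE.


Squared errors: (19-17)²=4, (9-5)²=16, (43-40)²=9, (4-5)²=1, (29-29)²=0
Sum = 30
MSE = 30/5 = 6

6


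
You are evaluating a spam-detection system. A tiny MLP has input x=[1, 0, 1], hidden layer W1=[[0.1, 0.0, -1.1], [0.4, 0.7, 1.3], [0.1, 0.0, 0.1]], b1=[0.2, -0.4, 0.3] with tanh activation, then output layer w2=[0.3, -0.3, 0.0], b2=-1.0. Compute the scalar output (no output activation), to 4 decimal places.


z1[0] = (0.1)·(1) + (0.0)·(0) + (-1.1)·(1) + 0.2 = -0.8
z1[1] = (0.4)·(1) + (0.7)·(0) + (1.3)·(1) - 0.4 = 1.3
z1[2] = (0.1)·(1) + (0.0)·(0) + (0.1)·(1) + 0.3 = 0.5
h = tanh(z1) = [-0.664, 0.8617, 0.4621]
output = (0.3)·(-0.664) + (-0.3)·(0.8617) + (0.0)·(0.4621) - 1.0 = -1.4577

-1.4577


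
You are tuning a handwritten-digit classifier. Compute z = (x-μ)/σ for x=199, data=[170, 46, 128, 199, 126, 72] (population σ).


μ = 123.5, σ = 52.5159
z = (199 - 123.5)/52.5159 = 1.4377

1.4377


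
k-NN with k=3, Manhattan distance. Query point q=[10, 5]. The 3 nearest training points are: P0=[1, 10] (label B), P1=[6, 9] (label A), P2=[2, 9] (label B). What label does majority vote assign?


d(q,P0) = 14  (label B)
d(q,P1) = 8  (label A)
d(q,P2) = 12  (label B)
Votes: A=1, B=2
Majority → B

B


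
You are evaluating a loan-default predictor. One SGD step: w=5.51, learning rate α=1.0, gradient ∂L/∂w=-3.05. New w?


w_new = w - α·∇
= 5.51 - 1.0·-3.05
= 5.51 + 3.05
= 8.56

8.56


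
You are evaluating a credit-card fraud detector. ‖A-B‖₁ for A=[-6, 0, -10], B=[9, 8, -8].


d = |-6-9| + |0-8| + |-10+ 8|
  = 15 + 8 + 2
  = 25

25


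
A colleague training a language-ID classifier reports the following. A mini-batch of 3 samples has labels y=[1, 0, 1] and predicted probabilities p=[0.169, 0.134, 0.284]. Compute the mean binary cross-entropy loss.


L[0] = -ln(0.169) = 1.7779
L[1] = -ln(1-0.134) = -ln(0.866) = 0.1439
L[2] = -ln(0.284) = 1.2588
mean = (1.7779 + 0.1439 + 1.2588)/3 = 1.0602

1.0602


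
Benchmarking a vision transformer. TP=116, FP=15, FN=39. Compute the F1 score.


Precision = 116/131 = 0.8855
Recall = 116/155 = 0.7484
F1 = 2·P·R/(P+R) = 2·TP/(2·TP+FP+FN) = 232/(232+15+39) = 232/286 = 0.8112

0.8112


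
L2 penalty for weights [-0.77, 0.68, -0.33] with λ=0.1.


‖w‖₂² = (-0.77)² + (0.68)² + (-0.33)²
     = 0.5929 + 0.4624 + 0.1089
     = 1.1642
λ·‖w‖₂² = 0.1·1.1642 = 0.11642

0.11642


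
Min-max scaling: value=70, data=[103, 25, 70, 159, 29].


min=25, max=159
(70-25)/(159-25) = 45/134 = 0.3358

0.3358


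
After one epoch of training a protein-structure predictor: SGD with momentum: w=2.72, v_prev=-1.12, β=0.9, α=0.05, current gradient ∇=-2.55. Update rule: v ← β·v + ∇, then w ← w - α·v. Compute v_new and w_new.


v_new = 0.9·-1.12 - 2.55 = -1.008 - 2.55 = -3.558
w_new = 2.72 - 0.05·-3.558 = 2.72 + 0.1779 = 2.8979

v_new=-3.558, w_new=2.8979


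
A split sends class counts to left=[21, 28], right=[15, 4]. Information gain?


Parent = [36, 32], H_parent = 0.9975
H_left = 0.9852 (n=49), H_right = 0.7425 (n=19)
H_children = (49/68)·0.9852 + (19/68)·0.7425 = 0.9174
IG = 0.9975 - 0.9174 = 0.0801

0.0801


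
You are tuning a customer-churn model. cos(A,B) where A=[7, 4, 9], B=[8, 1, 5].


A·B = 7·8 + 4·1 + 9·5 = 105
‖A‖ = √146 = 12.083, ‖B‖ = √90 = 9.4868
cos = 105/(√146·√90) = 105/√13140 = 0.916

0.916


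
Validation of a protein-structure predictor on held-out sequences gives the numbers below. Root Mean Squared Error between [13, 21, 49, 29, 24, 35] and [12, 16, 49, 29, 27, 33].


MSE = 39/6 = 6.5
RMSE = √(39/6) = 2.5495

2.5495


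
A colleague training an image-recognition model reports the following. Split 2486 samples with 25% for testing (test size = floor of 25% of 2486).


Test = ⌊2486·25/100⌋ = 621
Train = 2486 - 621 = 1865

Train: 1865, Test: 621


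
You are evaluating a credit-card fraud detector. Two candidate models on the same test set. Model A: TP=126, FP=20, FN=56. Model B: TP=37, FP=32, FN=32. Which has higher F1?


Model A: P=126/146=0.863, R=126/182=0.6923, F1=2PR/(P+R)=2TP/(2TP+FP+FN)=252/328=0.7683
Model B: P=37/69=0.5362, R=37/69=0.5362, F1=2PR/(P+R)=2TP/(2TP+FP+FN)=74/138=0.5362
0.7683 > 0.5362 → Model A

Model A


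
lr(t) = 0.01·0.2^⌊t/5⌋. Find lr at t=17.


n_drops = ⌊17/5⌋ = 3
lr = 0.01·0.2^3 = 0.01·0.008 = 0.00008

0.00008


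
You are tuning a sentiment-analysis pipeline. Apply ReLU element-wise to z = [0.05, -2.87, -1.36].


ReLU(0.05) = max(0, 0.05) = 0.05
ReLU(-2.87) = max(0, -2.87) = 0.0
ReLU(-1.36) = max(0, -1.36) = 0.0
result = [0.05, 0.0, 0.0]

[0.05, 0.0, 0.0]


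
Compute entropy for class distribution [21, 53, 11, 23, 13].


Probabilities: [21/121, 53/121, 11/121, 23/121, 13/121] ≈ [0.1736, 0.438, 0.0909, 0.1901, 0.1074]
H = -((21/121)·log₂(21/121) + (53/121)·log₂(53/121) + (11/121)·log₂(11/121) + (23/121)·log₂(23/121) + (13/121)·log₂(13/121))
  = 2.0757 bits

2.0757 bits


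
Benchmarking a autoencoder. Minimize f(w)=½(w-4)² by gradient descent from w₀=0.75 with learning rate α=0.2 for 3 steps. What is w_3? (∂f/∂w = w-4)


step 1: grad = 0.75-4 = -3.25; w = 0.75 - 0.2·(-3.25) = 1.4
step 2: grad = 1.4-4 = -2.6; w = 1.4 - 0.2·(-2.6) = 1.92
step 3: grad = 1.92-4 = -2.08; w = 1.92 - 0.2·(-2.08) = 2.336

2.336


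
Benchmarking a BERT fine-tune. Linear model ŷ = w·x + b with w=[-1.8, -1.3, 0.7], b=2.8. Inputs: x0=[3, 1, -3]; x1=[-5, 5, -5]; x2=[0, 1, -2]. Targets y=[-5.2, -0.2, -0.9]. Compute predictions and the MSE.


ŷ0 = (-1.8)·(3) + (-1.3)·(1) + (0.7)·(-3) + 2.8 = -6.0
ŷ1 = (-1.8)·(-5) + (-1.3)·(5) + (0.7)·(-5) + 2.8 = 1.8
ŷ2 = (-1.8)·(0) + (-1.3)·(1) + (0.7)·(-2) + 2.8 = 0.1
errors² = [0.64, 4.0, 1.0]
MSE = 5.6400/3 = 1.88

1.88


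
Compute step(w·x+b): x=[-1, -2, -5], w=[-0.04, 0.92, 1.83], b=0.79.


z = (-1)·(-0.04) + (-2)·(0.92) + (-5)·(1.83) + 0.79
  = -10.16
step(z) = 0 (z<0)

0


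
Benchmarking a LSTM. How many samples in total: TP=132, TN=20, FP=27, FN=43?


Total = TP + TN + FP + FN
= 132 + 20 + 27 + 43
= 222
(Predicted positive: 159, predicted negative: 63)

222


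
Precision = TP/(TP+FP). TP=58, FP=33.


Precision = TP/(TP+FP)
= 58/(58+33)
= 58/91 = 63.74%

63.74%


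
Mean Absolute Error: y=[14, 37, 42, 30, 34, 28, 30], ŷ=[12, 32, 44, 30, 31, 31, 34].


Absolute errors: |14-12|=2, |37-32|=5, |42-44|=2, |30-30|=0, |34-31|=3, |28-31|=3, |30-34|=4
Sum = 19
MAE = 19/7 = 19/7

19/7


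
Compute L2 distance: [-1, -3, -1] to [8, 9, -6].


d = √((-1-8)² + (-3-9)² + (-1+ 6)²)
  = √(81 + 144 + 25)
  = √250 = 15.8114

15.8114


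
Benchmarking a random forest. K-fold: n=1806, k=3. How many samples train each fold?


Fold size = 1806/3 = 602
Training per fold = 1806 - 602 = 1204

1204


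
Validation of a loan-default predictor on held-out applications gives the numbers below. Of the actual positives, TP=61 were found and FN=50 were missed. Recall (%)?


Recall = TP/(TP+FN)
= 61/(61+50)
= 61/111 = 54.95%

54.95%


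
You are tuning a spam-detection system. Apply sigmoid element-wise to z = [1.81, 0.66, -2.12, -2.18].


σ(1.81) = 1/(1+e^-1.81) = 0.8594
σ(0.66) = 1/(1+e^-0.66) = 0.6593
σ(-2.12) = 1/(1+e^2.12) = 0.1072
σ(-2.18) = 1/(1+e^2.18) = 0.1016
result = [0.8594, 0.6593, 0.1072, 0.1016]

[0.8594, 0.6593, 0.1072, 0.1016]


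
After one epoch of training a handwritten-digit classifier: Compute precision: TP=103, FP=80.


Precision = TP/(TP+FP)
= 103/(103+80)
= 103/183 = 56.28%

56.28%


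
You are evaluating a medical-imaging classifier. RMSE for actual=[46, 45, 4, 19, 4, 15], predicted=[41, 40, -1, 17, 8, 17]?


MSE = 99/6 = 16.5
RMSE = √(99/6) = 4.062

4.062


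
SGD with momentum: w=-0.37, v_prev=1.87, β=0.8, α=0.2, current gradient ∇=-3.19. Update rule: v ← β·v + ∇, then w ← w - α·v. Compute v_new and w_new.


v_new = 0.8·1.87 - 3.19 = 1.496 - 3.19 = -1.694
w_new = -0.37 - 0.2·-1.694 = -0.37 + 0.3388 = -0.0312

v_new=-1.694, w_new=-0.0312


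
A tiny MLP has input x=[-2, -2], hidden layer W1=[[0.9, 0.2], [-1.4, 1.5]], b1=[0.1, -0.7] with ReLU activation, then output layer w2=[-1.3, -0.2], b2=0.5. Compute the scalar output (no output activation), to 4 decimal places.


z1[0] = (0.9)·(-2) + (0.2)·(-2) + 0.1 = -2.1
z1[1] = (-1.4)·(-2) + (1.5)·(-2) - 0.7 = -0.9
h = ReLU(z1) = [0.0, 0.0]
output = (-1.3)·(0.0) + (-0.2)·(0.0) + 0.5 = 0.5

0.5


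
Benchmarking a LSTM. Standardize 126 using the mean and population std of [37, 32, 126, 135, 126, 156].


μ = 102, σ = 48.7887
z = (126 - 102)/48.7887 = 0.4919

0.4919


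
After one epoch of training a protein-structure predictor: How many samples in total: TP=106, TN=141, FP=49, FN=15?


Total = TP + TN + FP + FN
= 106 + 141 + 49 + 15
= 311
(Predicted positive: 155, predicted negative: 156)

311


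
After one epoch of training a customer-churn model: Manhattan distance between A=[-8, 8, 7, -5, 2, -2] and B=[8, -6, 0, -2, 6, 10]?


d = |-8-8| + |8+ 6| + |7-0| + |-5+ 2| + |2-6| + |-2-10|
  = 16 + 14 + 7 + 3 + 4 + 12
  = 56

56


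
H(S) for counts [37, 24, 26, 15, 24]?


Probabilities: [37/126, 24/126, 26/126, 15/126, 24/126] ≈ [0.2937, 0.1905, 0.2063, 0.119, 0.1905]
H = -((37/126)·log₂(37/126) + (24/126)·log₂(24/126) + (26/126)·log₂(26/126) + (15/126)·log₂(15/126) + (24/126)·log₂(24/126))
  = 2.2658 bits

2.2658 bits


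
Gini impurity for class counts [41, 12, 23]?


Probabilities: [41/76, 12/76, 23/76] ≈ [0.5395, 0.1579, 0.3026]
Σpᵢ² = (1681 + 144 + 529)/76² = 2354/5776
Gini = 1 - Σpᵢ² = 1 - 2354/5776 = 0.5925

0.5925


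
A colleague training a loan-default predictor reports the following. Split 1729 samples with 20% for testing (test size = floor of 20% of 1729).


Test = ⌊1729·20/100⌋ = 345
Train = 1729 - 345 = 1384

Train: 1384, Test: 345


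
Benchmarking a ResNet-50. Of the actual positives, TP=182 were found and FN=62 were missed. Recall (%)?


Recall = TP/(TP+FN)
= 182/(182+62)
= 182/244 = 74.59%

74.59%


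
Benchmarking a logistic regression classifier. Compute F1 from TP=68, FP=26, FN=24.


Precision = 68/94 = 0.7234
Recall = 68/92 = 0.7391
F1 = 2·P·R/(P+R) = 2·TP/(2·TP+FP+FN) = 136/(136+26+24) = 136/186 = 0.7312

0.7312


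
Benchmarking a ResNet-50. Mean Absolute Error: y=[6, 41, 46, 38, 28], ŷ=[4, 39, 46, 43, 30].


Absolute errors: |6-4|=2, |41-39|=2, |46-46|=0, |38-43|=5, |28-30|=2
Sum = 11
MAE = 11/5 = 11/5

11/5


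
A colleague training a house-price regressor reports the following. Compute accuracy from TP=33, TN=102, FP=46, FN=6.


Accuracy = (TP+TN)/(TP+TN+FP+FN)
= (33+102)/(187)
= 135/187 = 72.19%

72.19%


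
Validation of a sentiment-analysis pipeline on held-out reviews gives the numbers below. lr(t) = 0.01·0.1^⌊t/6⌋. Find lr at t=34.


n_drops = ⌊34/6⌋ = 5
lr = 0.01·0.1^5 = 0.01·0.00001 = 0.0000001

0.0000001


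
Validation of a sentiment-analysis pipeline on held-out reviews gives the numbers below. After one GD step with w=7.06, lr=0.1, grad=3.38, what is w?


w_new = w - α·∇
= 7.06 - 0.1·3.38
= 7.06 - 0.338
= 6.722

6.722


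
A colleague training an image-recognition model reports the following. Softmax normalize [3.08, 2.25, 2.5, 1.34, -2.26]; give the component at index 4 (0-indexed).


Exponentials: e^3.08=21.7584, e^2.25=9.4877, e^2.5=12.1825, e^1.34=3.819, e^-2.26=0.1044
Sum = 47.352
Softmax = [0.4595, 0.2004, 0.2573, 0.0807, 0.0022]
p[4] = 0.1044/47.352 = 0.0022

0.0022


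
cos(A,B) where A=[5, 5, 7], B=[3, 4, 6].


A·B = 5·3 + 5·4 + 7·6 = 77
‖A‖ = √99 = 9.9499, ‖B‖ = √61 = 7.8102
cos = 77/(√99·√61) = 77/√6039 = 0.9909

0.9909


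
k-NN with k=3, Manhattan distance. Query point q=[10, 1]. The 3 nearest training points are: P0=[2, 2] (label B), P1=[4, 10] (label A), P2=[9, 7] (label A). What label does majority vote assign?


d(q,P0) = 9  (label B)
d(q,P1) = 15  (label A)
d(q,P2) = 7  (label A)
Votes: A=2, B=1
Majority → A

A


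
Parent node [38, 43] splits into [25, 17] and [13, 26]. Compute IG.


Parent = [38, 43], H_parent = 0.9972
H_left = 0.9737 (n=42), H_right = 0.9183 (n=39)
H_children = (42/81)·0.9737 + (39/81)·0.9183 = 0.947
IG = 0.9972 - 0.947 = 0.0502

0.0502


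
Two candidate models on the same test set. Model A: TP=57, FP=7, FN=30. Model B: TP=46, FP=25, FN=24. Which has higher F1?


Model A: P=57/64=0.8906, R=57/87=0.6552, F1=2PR/(P+R)=2TP/(2TP+FP+FN)=114/151=0.755
Model B: P=46/71=0.6479, R=46/70=0.6571, F1=2PR/(P+R)=2TP/(2TP+FP+FN)=92/141=0.6525
0.755 > 0.6525 → Model A

Model A


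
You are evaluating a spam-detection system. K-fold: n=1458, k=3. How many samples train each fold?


Fold size = 1458/3 = 486
Training per fold = 1458 - 486 = 972

972


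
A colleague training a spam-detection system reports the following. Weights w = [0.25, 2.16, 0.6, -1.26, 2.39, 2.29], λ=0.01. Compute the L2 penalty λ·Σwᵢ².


‖w‖₂² = (0.25)² + (2.16)² + (0.6)² + (-1.26)² + (2.39)² + (2.29)²
     = 0.0625 + 4.6656 + 0.36 + 1.5876 + 5.7121 + 5.2441
     = 17.6319
λ·‖w‖₂² = 0.01·17.6319 = 0.176319

0.176319


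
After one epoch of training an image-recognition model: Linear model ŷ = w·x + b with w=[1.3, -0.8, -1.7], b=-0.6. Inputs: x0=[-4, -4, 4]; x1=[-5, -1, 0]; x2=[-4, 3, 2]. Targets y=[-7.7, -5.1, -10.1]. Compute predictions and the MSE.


ŷ0 = (1.3)·(-4) + (-0.8)·(-4) + (-1.7)·(4) - 0.6 = -9.4
ŷ1 = (1.3)·(-5) + (-0.8)·(-1) + (-1.7)·(0) - 0.6 = -6.3
ŷ2 = (1.3)·(-4) + (-0.8)·(3) + (-1.7)·(2) - 0.6 = -11.6
errors² = [2.89, 1.44, 2.25]
MSE = 6.5800/3 = 2.1933

2.1933


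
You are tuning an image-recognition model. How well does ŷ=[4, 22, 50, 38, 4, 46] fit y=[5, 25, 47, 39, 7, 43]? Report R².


ȳ = 27.6667
SS_res = Σ(y-ŷ)² = 38
SS_tot = Σ(y-ȳ)² = 1685.33
R² = 1 - SS_res/SS_tot = 1 - 0.0225 = 0.9775

0.9775


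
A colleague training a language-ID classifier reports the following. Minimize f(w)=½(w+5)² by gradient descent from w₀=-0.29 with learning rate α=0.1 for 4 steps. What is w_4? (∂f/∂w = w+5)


step 1: grad = -0.29+5 = 4.71; w = -0.29 - 0.1·(4.71) = -0.761
step 2: grad = -0.761+5 = 4.239; w = -0.761 - 0.1·(4.239) = -1.1849
step 3: grad = -1.1849+5 = 3.8151; w = -1.1849 - 0.1·(3.8151) = -1.56641
step 4: grad = -1.56641+5 = 3.43359; w = -1.56641 - 0.1·(3.43359) = -1.909769

-1.909769


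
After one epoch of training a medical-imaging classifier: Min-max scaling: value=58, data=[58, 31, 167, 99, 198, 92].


min=31, max=198
(58-31)/(198-31) = 27/167 = 0.1617

0.1617


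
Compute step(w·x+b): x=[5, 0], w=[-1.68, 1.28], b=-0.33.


z = (5)·(-1.68) + (0)·(1.28) - 0.33
  = -8.73
step(z) = 0 (z<0)

0


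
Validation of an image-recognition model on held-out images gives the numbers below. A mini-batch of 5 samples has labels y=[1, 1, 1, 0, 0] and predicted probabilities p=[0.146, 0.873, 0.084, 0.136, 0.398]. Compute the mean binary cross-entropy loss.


L[0] = -ln(0.146) = 1.9241
L[1] = -ln(0.873) = 0.1358
L[2] = -ln(0.084) = 2.4769
L[3] = -ln(1-0.136) = -ln(0.864) = 0.1462
L[4] = -ln(1-0.398) = -ln(0.602) = 0.5075
mean = (1.9241 + 0.1358 + 2.4769 + 0.1462 + 0.5075)/5 = 1.0381

1.0381


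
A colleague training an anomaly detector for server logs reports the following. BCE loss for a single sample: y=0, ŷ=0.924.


BCE = -[y·ln(p) + (1-y)·ln(1-p)]
= -0 - 1·ln(1-0.924)
= -ln(0.076) = 2.577

2.577


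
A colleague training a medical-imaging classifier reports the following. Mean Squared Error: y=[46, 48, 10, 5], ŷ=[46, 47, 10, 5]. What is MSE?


Squared errors: (46-46)²=0, (48-47)²=1, (10-10)²=0, (5-5)²=0
Sum = 1
MSE = 1/4 = 1/4

1/4


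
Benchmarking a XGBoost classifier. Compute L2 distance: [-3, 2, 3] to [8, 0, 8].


d = √((-3-8)² + (2-0)² + (3-8)²)
  = √(121 + 4 + 25)
  = √150 = 12.2474

12.2474


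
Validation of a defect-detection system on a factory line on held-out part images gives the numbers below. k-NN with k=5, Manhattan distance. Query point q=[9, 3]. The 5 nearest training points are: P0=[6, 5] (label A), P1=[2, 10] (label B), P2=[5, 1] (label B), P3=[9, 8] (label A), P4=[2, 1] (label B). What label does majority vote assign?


d(q,P0) = 5  (label A)
d(q,P1) = 14  (label B)
d(q,P2) = 6  (label B)
d(q,P3) = 5  (label A)
d(q,P4) = 9  (label B)
Votes: A=2, B=3
Majority → B

B


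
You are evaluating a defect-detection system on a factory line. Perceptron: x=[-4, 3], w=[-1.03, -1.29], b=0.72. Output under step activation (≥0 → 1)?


z = (-4)·(-1.03) + (3)·(-1.29) + 0.72
  = 0.97
step(z) = 1 (z≥0)

1


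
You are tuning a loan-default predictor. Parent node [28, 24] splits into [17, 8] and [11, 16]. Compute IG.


Parent = [28, 24], H_parent = 0.9957
H_left = 0.9044 (n=25), H_right = 0.9751 (n=27)
H_children = (25/52)·0.9044 + (27/52)·0.9751 = 0.9411
IG = 0.9957 - 0.9411 = 0.0546

0.0546


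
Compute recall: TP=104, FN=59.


Recall = TP/(TP+FN)
= 104/(104+59)
= 104/163 = 63.8%

63.8%


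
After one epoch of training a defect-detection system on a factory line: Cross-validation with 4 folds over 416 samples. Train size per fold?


Fold size = 416/4 = 104
Training per fold = 416 - 104 = 312

312


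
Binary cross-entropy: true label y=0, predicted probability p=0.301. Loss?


BCE = -[y·ln(p) + (1-y)·ln(1-p)]
= -0 - 1·ln(1-0.301)
= -ln(0.699) = 0.3581

0.3581


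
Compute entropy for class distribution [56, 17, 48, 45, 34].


Probabilities: [56/200, 17/200, 48/200, 45/200, 34/200] ≈ [0.28, 0.085, 0.24, 0.225, 0.17]
H = -((56/200)·log₂(56/200) + (17/200)·log₂(17/200) + (48/200)·log₂(48/200) + (45/200)·log₂(45/200) + (34/200)·log₂(34/200))
  = 2.2294 bits

2.2294 bits


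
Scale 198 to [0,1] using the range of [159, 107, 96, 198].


min=96, max=198
(198-96)/(198-96) = 102/102 = 1.0

1.0


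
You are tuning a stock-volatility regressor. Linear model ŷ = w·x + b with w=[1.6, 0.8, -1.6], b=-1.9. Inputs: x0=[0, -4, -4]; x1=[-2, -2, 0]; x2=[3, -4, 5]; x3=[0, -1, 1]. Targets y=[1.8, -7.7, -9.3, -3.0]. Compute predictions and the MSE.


ŷ0 = (1.6)·(0) + (0.8)·(-4) + (-1.6)·(-4) - 1.9 = 1.3
ŷ1 = (1.6)·(-2) + (0.8)·(-2) + (-1.6)·(0) - 1.9 = -6.7
ŷ2 = (1.6)·(3) + (0.8)·(-4) + (-1.6)·(5) - 1.9 = -8.3
ŷ3 = (1.6)·(0) + (0.8)·(-1) + (-1.6)·(1) - 1.9 = -4.3
errors² = [0.25, 1.0, 1.0, 1.69]
MSE = 3.9400/4 = 0.985

0.985


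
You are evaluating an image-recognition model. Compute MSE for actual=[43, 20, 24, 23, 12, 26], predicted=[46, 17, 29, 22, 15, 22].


Squared errors: (43-46)²=9, (20-17)²=9, (24-29)²=25, (23-22)²=1, (12-15)²=9, (26-22)²=16
Sum = 69
MSE = 69/6 = 23/2

23/2


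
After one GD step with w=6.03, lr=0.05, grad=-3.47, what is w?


w_new = w - α·∇
= 6.03 - 0.05·-3.47
= 6.03 + 0.1735
= 6.2035

6.2035


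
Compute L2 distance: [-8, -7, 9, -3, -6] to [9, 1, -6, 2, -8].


d = √((-8-9)² + (-7-1)² + (9+ 6)² + (-3-2)² + (-6+ 8)²)
  = √(289 + 64 + 225 + 25 + 4)
  = √607 = 24.6374

24.6374


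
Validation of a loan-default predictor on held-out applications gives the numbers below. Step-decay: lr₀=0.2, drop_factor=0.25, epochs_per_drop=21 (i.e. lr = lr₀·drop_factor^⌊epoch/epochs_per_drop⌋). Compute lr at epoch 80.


n_drops = ⌊80/21⌋ = 3
lr = 0.2·0.25^3 = 0.2·0.015625 = 0.003125

0.003125


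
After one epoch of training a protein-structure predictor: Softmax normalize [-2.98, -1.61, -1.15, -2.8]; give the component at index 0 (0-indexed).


Exponentials: e^-2.98=0.0508, e^-1.61=0.1999, e^-1.15=0.3166, e^-2.8=0.0608
Sum = 0.6281
Softmax = [0.0809, 0.3182, 0.5041, 0.0968]
p[0] = 0.0508/0.6281 = 0.0809

0.0809


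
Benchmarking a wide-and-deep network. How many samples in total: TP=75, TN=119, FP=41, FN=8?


Total = TP + TN + FP + FN
= 75 + 119 + 41 + 8
= 243
(Predicted positive: 116, predicted negative: 127)

243


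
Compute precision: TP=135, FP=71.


Precision = TP/(TP+FP)
= 135/(135+71)
= 135/206 = 65.53%

65.53%


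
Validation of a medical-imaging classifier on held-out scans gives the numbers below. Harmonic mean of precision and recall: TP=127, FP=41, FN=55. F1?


Precision = 127/168 = 0.756
Recall = 127/182 = 0.6978
F1 = 2·P·R/(P+R) = 2·TP/(2·TP+FP+FN) = 254/(254+41+55) = 254/350 = 0.7257

0.7257


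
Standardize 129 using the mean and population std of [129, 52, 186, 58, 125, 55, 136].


μ = 105.8571, σ = 47.8254
z = (129 - 105.8571)/47.8254 = 0.4839

0.4839


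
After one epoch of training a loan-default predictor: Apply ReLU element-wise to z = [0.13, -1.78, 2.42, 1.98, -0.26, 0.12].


ReLU(0.13) = max(0, 0.13) = 0.13
ReLU(-1.78) = max(0, -1.78) = 0.0
ReLU(2.42) = max(0, 2.42) = 2.42
ReLU(1.98) = max(0, 1.98) = 1.98
ReLU(-0.26) = max(0, -0.26) = 0.0
ReLU(0.12) = max(0, 0.12) = 0.12
result = [0.13, 0.0, 2.42, 1.98, 0.0, 0.12]

[0.13, 0.0, 2.42, 1.98, 0.0, 0.12]


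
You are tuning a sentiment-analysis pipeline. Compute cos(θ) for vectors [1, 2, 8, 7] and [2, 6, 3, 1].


A·B = 1·2 + 2·6 + 8·3 + 7·1 = 45
‖A‖ = √118 = 10.8628, ‖B‖ = √50 = 7.0711
cos = 45/(√118·√50) = 45/√5900 = 0.5859

0.5859


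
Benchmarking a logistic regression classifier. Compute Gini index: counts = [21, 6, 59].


Probabilities: [21/86, 6/86, 59/86] ≈ [0.2442, 0.0698, 0.686]
Σpᵢ² = (441 + 36 + 3481)/86² = 3958/7396
Gini = 1 - Σpᵢ² = 1 - 3958/7396 = 0.4648

0.4648


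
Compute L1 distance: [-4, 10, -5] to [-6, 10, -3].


d = |-4+ 6| + |10-10| + |-5+ 3|
  = 2 + 0 + 2
  = 4

4


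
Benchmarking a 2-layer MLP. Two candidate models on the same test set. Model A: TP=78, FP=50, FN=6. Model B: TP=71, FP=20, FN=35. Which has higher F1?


Model A: P=78/128=0.6094, R=78/84=0.9286, F1=2PR/(P+R)=2TP/(2TP+FP+FN)=156/212=0.7358
Model B: P=71/91=0.7802, R=71/106=0.6698, F1=2PR/(P+R)=2TP/(2TP+FP+FN)=142/197=0.7208
0.7358 > 0.7208 → Model A

Model A


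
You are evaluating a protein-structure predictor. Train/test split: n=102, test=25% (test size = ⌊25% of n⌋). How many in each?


Test = ⌊102·25/100⌋ = 25
Train = 102 - 25 = 77

Train: 77, Test: 25


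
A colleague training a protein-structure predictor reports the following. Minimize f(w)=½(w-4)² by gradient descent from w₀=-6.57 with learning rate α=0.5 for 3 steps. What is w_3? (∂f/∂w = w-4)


step 1: grad = -6.57-4 = -10.57; w = -6.57 - 0.5·(-10.57) = -1.285
step 2: grad = -1.285-4 = -5.285; w = -1.285 - 0.5·(-5.285) = 1.3575
step 3: grad = 1.3575-4 = -2.6425; w = 1.3575 - 0.5·(-2.6425) = 2.67875

2.67875


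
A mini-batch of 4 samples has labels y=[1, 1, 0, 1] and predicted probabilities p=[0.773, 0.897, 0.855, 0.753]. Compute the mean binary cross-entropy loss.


L[0] = -ln(0.773) = 0.2575
L[1] = -ln(0.897) = 0.1087
L[2] = -ln(1-0.855) = -ln(0.145) = 1.931
L[3] = -ln(0.753) = 0.2837
mean = (0.2575 + 0.1087 + 1.931 + 0.2837)/4 = 0.6452

0.6452


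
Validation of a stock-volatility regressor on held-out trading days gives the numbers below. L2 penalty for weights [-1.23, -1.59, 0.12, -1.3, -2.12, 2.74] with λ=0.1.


‖w‖₂² = (-1.23)² + (-1.59)² + (0.12)² + (-1.3)² + (-2.12)² + (2.74)²
     = 1.5129 + 2.5281 + 0.0144 + 1.69 + 4.4944 + 7.5076
     = 17.7474
λ·‖w‖₂² = 0.1·17.7474 = 1.77474

1.77474


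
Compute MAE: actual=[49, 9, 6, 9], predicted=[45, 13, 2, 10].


Absolute errors: |49-45|=4, |9-13|=4, |6-2|=4, |9-10|=1
Sum = 13
MAE = 13/4 = 13/4

13/4


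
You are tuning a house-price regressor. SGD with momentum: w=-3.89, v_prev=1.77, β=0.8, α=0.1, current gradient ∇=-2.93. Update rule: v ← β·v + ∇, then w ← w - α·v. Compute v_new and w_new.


v_new = 0.8·1.77 - 2.93 = 1.416 - 2.93 = -1.514
w_new = -3.89 - 0.1·-1.514 = -3.89 + 0.1514 = -3.7386

v_new=-1.514, w_new=-3.7386


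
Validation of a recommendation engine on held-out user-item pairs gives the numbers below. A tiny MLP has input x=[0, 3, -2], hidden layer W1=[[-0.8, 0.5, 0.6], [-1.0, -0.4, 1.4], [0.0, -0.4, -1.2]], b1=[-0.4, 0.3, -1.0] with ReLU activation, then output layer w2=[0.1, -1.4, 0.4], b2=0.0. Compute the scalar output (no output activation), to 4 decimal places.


z1[0] = (-0.8)·(0) + (0.5)·(3) + (0.6)·(-2) - 0.4 = -0.1
z1[1] = (-1.0)·(0) + (-0.4)·(3) + (1.4)·(-2) + 0.3 = -3.7
z1[2] = (0.0)·(0) + (-0.4)·(3) + (-1.2)·(-2) - 1.0 = 0.2
h = ReLU(z1) = [0.0, 0.0, 0.2]
output = (0.1)·(0.0) + (-1.4)·(0.0) + (0.4)·(0.2) + 0.0 = 0.08

0.08


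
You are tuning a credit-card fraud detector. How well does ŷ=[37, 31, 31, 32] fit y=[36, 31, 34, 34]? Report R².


ȳ = 33.75
SS_res = Σ(y-ŷ)² = 14
SS_tot = Σ(y-ȳ)² = 12.75
R² = 1 - SS_res/SS_tot = 1 - 1.098 = -0.098

-0.098


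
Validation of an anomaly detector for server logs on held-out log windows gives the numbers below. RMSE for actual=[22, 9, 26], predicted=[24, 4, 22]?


MSE = 45/3 = 15
RMSE = √(45/3) = 3.873

3.873


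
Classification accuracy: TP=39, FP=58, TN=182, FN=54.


Accuracy = (TP+TN)/(TP+TN+FP+FN)
= (39+182)/(333)
= 221/333 = 66.37%

66.37%


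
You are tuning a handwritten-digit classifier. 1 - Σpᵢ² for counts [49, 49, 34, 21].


Probabilities: [49/153, 49/153, 34/153, 21/153] ≈ [0.3203, 0.3203, 0.2222, 0.1373]
Σpᵢ² = (2401 + 2401 + 1156 + 441)/153² = 6399/23409
Gini = 1 - Σpᵢ² = 1 - 6399/23409 = 0.7266

0.7266


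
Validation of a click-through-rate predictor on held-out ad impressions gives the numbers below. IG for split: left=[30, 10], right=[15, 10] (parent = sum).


Parent = [45, 20], H_parent = 0.8905
H_left = 0.8113 (n=40), H_right = 0.971 (n=25)
H_children = (40/65)·0.8113 + (25/65)·0.971 = 0.8727
IG = 0.8905 - 0.8727 = 0.0178

0.0178


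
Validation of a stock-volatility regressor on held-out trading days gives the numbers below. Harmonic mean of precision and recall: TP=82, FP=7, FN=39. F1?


Precision = 82/89 = 0.9213
Recall = 82/121 = 0.6777
F1 = 2·P·R/(P+R) = 2·TP/(2·TP+FP+FN) = 164/(164+7+39) = 164/210 = 0.781

0.781


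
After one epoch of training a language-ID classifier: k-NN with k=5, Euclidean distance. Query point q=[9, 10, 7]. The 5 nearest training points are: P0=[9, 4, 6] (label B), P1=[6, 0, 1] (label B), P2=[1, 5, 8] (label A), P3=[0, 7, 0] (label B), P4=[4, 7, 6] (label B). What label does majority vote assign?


d(q,P0) = 6.0828  (label B)
d(q,P1) = 12.0416  (label B)
d(q,P2) = 9.4868  (label A)
d(q,P3) = 11.7898  (label B)
d(q,P4) = 5.9161  (label B)
Votes: A=1, B=4
Majority → B

B
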